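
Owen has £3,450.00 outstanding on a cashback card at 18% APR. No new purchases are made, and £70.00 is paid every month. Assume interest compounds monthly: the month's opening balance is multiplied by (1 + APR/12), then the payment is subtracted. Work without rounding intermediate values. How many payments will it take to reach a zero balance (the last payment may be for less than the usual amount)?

Monthly rate r = 18%/12 = 1.5% = 0.015.
Recurrence: B ← B·(1+r) − £70.00.
Month 1: interest £51.75; balance after payment £3,431.75.
Month 2: interest £51.48; balance after payment £3,413.23.
Closed form: n = −ln(1 − rB₀/P)/ln(1+r) = −ln(0.26071)/ln(1.015) ≈ 90.293, so the balance reaches zero during payment 91.

91 months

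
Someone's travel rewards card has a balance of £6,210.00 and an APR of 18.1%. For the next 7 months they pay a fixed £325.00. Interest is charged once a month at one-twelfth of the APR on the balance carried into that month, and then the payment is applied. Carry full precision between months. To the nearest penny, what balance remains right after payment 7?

£4,515.53

Monthly rate r = 18.1%/12 = 1.50833% = 0.0150833.
Each month: B ← B·(1+r) − £325.00.
Month 1: interest £93.67; balance after payment £5,978.67.
Month 2: interest £90.18; balance after payment £5,743.85.
Month 3: interest £86.64; balance after payment £5,505.48.
Month 4: interest £83.04; balance after payment £5,263.52.
Month 5: interest £79.39; balance after payment £5,017.91.
Month 6: interest £75.69; balance after payment £4,768.60.
Month 7: interest £71.93; balance after payment £4,515.53.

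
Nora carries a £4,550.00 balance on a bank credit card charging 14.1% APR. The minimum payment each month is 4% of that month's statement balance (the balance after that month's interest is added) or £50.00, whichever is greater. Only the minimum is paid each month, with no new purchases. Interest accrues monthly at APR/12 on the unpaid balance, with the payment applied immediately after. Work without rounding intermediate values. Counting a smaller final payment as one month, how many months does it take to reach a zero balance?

Monthly rate r = 14.1%/12 = 1.175% = 0.01175.
While 4% of the post-interest balance exceeds £50.00, each month B ← (B·(1+r))·(1 − 0.04), i.e. B shrinks by the factor (1+r)·0.96 = 0.97128.
This holds for months 1–45. Entering month 46 the balance is £1,226.06; 4% of the post-interest balance is now below £50.00, so the flat £50.00 minimum applies from here.
From month 46 a fixed £50.00 at rate r clears £1,226.06 in 30 more payments. Total: 45 + 30 = 75 months.

75 months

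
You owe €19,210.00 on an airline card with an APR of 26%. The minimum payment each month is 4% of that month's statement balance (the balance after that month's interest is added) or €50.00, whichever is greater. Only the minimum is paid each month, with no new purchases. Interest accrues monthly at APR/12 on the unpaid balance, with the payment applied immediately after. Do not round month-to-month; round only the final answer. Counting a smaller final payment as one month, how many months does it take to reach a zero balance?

Monthly rate r = 26%/12 = 2.16667% = 0.0216667.
While 4% of the post-interest balance exceeds €50.00, each month B ← (B·(1+r))·(1 − 0.04), i.e. B shrinks by the factor (1+r)·0.96 = 0.9808.
This holds for months 1–143. Entering month 144 the balance is €1,200.97; 4% of the post-interest balance is now below €50.00, so the flat €50.00 minimum applies from here.
From month 144 a fixed €50.00 at rate r clears €1,200.97 in 35 more payments. Total: 143 + 35 = 178 months.

178 months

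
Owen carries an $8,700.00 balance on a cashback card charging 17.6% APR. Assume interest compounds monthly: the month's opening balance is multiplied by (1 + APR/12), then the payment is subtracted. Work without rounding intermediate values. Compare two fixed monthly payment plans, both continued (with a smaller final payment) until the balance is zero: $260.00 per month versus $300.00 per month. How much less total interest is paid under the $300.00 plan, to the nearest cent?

Monthly rate r = 17.6%/12 = 1.46667% = 0.0146667.
At $260.00/mo: n = ⌈−ln(1 − rB₀/P)/ln(1+r)⌉ = 47 payments (last $91.27); total interest = total paid − $8,700.00 = $3,351.27.
At $300.00/mo: 39 payments (last $14.10); total interest $2,714.10.
Interest saved = $3,351.27 − $2,714.10 = $637.17.

$637.17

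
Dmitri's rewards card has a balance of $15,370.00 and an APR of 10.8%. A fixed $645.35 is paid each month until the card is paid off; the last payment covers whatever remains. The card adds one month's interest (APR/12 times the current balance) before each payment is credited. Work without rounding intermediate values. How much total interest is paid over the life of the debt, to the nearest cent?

Monthly rate r = 10.8%/12 = 0.9% = 0.009.
Payoff takes n = ⌈−ln(1 − rB₀/P)/ln(1+r)⌉ = ⌈26.925⌉ = 27 payments; the last is $597.24.
Total paid = 26·$645.35 + $597.24 = $17,376.34.
Total interest = total paid − principal = $17,376.34 − $15,370.00 = $2,006.34.

$2,006.34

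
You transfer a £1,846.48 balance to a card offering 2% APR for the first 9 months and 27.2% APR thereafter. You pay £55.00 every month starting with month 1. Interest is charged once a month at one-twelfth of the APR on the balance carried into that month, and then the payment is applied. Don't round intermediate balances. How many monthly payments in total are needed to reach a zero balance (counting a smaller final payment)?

Promo months 1–9 at r₀ = 2%/12 = 0.00166667; months 10+ at r₁ = 27.2%/12 = 0.0226667.
After month 9: iterate B ← B·(1+r₀) − £55.00 for 9 months → £1,376.05.
Then at r₁ with £55.00/mo: n₂ = −ln(1 − r₁·B/P)/ln(1+r₁) ≈ 37.35 → 38 more payments.

47 payments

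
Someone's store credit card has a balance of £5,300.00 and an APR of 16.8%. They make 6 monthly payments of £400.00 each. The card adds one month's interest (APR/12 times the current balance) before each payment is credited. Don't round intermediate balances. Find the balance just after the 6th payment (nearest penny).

Monthly rate r = 16.8%/12 = 1.4% = 0.014.
Each month: B ← B·(1+r) − £400.00.
Month 1: interest £74.20; balance after payment £4,974.20.
Month 2: interest £69.64; balance after payment £4,643.84.
Month 3: interest £65.01; balance after payment £4,308.85.
Month 4: interest £60.32; balance after payment £3,969.18.
Month 5: interest £55.57; balance after payment £3,624.74.
Month 6: interest £50.75; balance after payment £3,275.49.

£3,275.49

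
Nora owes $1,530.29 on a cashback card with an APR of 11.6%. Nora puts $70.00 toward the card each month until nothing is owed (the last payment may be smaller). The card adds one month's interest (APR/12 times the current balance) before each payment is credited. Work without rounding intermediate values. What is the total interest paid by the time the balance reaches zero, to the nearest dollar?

Monthly rate r = 11.6%/12 = 0.966667% = 0.00966667.
Payoff takes n = ⌈−ln(1 − rB₀/P)/ln(1+r)⌉ = ⌈24.677⌉ = 25 payments; the last is $47.49.
Total paid = 24·$70.00 + $47.49 = $1,727.49.
Total interest = total paid − principal = $1,727.49 − $1,530.29 = $197.20.

$197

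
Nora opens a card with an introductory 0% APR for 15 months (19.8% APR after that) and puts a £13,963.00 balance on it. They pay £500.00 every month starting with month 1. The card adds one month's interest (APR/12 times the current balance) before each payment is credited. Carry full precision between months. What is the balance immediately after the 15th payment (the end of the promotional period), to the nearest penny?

Promo months 1–15 at r₀ = 0%/12 = 0; months 16+ at r₁ = 19.8%/12 = 0.0165.
After month 15 (no interest yet): B = £13,963.00 − 15·£500.00 = £6,463.00.

£6,463.00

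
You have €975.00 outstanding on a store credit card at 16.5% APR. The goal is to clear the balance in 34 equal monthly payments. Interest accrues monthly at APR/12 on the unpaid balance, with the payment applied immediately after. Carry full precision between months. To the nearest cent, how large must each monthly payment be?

€36.09

Monthly rate r = 16.5%/12 = 1.375% = 0.01375.
Level-payment amortization: P = B₀·r / (1 − (1+r)^(−n)) = 975.00·0.01375 / (1 − 1.01375^(−34)).
Denominator 1 − (1+r)^(−34) = 0.371434537.
P = 13.4062 / 0.371434537 ≈ 36.09.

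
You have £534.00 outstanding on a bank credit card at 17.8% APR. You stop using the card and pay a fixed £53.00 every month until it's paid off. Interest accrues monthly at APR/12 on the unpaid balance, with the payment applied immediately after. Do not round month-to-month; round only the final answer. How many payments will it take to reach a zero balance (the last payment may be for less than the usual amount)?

11 payments

Monthly rate r = 17.8%/12 = 1.48333% = 0.0148333.
Recurrence: B ← B·(1+r) − £53.00.
Month 1: interest £7.92; balance after payment £488.92.
Month 2: interest £7.25; balance after payment £443.17.
Closed form: n = −ln(1 − rB₀/P)/ln(1+r) = −ln(0.85055)/ln(1.01483) ≈ 10.994, so the balance reaches zero during payment 11.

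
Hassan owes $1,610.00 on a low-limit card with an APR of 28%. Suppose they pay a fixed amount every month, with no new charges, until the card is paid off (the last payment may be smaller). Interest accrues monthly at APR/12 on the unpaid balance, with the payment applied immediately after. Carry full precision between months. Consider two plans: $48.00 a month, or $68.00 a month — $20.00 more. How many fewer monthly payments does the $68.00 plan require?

Monthly rate r = 28%/12 = 2.33333% = 0.0233333.
At $48.00/mo: n = ⌈−ln(1 − rB₀/P)/ln(1+r)⌉ = 67 payments (last $8.17); total interest = total paid − $1,610.00 = $1,566.17.
At $68.00/mo: 35 payments (last $58.32); total interest $760.32.
Payments saved = 67 − 35 = 32.

32 fewer payments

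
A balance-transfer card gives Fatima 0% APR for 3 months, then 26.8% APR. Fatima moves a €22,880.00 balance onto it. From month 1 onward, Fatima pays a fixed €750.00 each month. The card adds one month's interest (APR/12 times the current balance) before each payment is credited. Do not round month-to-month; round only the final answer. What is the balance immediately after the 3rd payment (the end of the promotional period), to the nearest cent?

€20,630.00

Promo months 1–3 at r₀ = 0%/12 = 0; months 4+ at r₁ = 26.8%/12 = 0.0223333.
After month 3 (no interest yet): B = €22,880.00 − 3·€750.00 = €20,630.00.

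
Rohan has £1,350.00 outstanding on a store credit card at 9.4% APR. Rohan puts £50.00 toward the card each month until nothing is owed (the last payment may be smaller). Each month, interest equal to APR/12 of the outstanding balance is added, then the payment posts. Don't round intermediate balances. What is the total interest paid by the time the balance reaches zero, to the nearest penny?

Monthly rate r = 9.4%/12 = 0.783333% = 0.00783333.
Payoff takes n = ⌈−ln(1 − rB₀/P)/ln(1+r)⌉ = ⌈30.453⌉ = 31 payments; the last is £22.72.
Total paid = 30·£50.00 + £22.72 = £1,522.72.
Total interest = total paid − principal = £1,522.72 − £1,350.00 = £172.72.

£172.72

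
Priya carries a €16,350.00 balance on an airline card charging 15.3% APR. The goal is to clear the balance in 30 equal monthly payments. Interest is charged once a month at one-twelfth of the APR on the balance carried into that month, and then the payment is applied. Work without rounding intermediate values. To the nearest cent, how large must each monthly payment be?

€659.29

Monthly rate r = 15.3%/12 = 1.275% = 0.01275.
Level-payment amortization: P = B₀·r / (1 − (1+r)^(−n)) = 16350.00·0.01275 / (1 − 1.01275^(−30)).
Denominator 1 − (1+r)^(−30) = 0.316194729.
P = 208.463 / 0.316194729 ≈ 659.29.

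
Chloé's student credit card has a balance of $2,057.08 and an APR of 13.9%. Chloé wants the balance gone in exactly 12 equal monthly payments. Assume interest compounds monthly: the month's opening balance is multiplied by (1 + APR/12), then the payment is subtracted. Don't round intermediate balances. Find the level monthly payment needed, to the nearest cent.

Monthly rate r = 13.9%/12 = 1.15833% = 0.0115833.
Level-payment amortization: P = B₀·r / (1 − (1+r)^(−n)) = 2057.08·0.0115833 / (1 − 1.01158^(−12)).
Denominator 1 − (1+r)^(−12) = 0.129076487.
P = 23.8278 / 0.129076487 ≈ 184.60.

$184.60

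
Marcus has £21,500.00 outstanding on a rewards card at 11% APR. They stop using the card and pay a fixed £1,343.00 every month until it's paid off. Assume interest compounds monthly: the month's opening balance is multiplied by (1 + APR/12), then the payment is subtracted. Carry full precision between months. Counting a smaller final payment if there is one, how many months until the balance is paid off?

Monthly rate r = 11%/12 = 0.916667% = 0.00916667.
Recurrence: B ← B·(1+r) − £1,343.00.
Month 1: interest £197.08; balance after payment £20,354.08.
Month 2: interest £186.58; balance after payment £19,197.66.
Closed form: n = −ln(1 − rB₀/P)/ln(1+r) = −ln(0.85325)/ln(1.00917) ≈ 17.392, so the balance reaches zero during payment 18.

18 months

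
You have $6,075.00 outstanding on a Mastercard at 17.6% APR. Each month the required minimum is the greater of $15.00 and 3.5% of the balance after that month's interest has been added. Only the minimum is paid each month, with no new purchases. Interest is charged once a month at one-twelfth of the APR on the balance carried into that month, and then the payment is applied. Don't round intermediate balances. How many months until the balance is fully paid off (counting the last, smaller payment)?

164 months

Monthly rate r = 17.6%/12 = 1.46667% = 0.0146667.
While 3.5% of the post-interest balance exceeds $15.00, each month B ← (B·(1+r))·(1 − 0.035), i.e. B shrinks by the factor (1+r)·0.965 = 0.97915.
This holds for months 1–127. Entering month 128 the balance is $418.39; 3.5% of the post-interest balance is now below $15.00, so the flat $15.00 minimum applies from here.
From month 128 a fixed $15.00 at rate r clears $418.39 in 37 more payments. Total: 127 + 37 = 164 months.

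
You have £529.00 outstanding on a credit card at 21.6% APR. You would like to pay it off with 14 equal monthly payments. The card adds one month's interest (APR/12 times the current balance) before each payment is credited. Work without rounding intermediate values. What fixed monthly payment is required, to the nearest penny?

£43.08

Monthly rate r = 21.6%/12 = 1.8% = 0.018.
Level-payment amortization: P = B₀·r / (1 − (1+r)^(−n)) = 529.00·0.018 / (1 − 1.018^(−14)).
Denominator 1 − (1+r)^(−14) = 0.221011389.
P = 9.522 / 0.221011389 ≈ 43.08.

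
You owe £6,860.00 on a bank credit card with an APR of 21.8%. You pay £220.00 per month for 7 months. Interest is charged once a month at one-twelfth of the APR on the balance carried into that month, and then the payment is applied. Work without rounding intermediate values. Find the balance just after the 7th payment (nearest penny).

Monthly rate r = 21.8%/12 = 1.81667% = 0.0181667.
Each month: B ← B·(1+r) − £220.00.
Month 1: interest £124.62; balance after payment £6,764.62.
Month 2: interest £122.89; balance after payment £6,667.51.
Month 3: interest £121.13; balance after payment £6,568.64.
Month 4: interest £119.33; balance after payment £6,467.97.
Month 5: interest £117.50; balance after payment £6,365.47.
Month 6: interest £115.64; balance after payment £6,261.11.
Month 7: interest £113.74; balance after payment £6,154.86.

£6,154.86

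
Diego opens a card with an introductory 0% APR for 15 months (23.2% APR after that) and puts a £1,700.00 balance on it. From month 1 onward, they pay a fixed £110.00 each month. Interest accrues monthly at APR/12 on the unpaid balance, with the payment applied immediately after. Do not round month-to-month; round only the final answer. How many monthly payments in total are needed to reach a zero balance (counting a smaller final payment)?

16 payments

Promo months 1–15 at r₀ = 0%/12 = 0; months 16+ at r₁ = 23.2%/12 = 0.0193333.
After month 15 (no interest yet): B = £1,700.00 − 15·£110.00 = £50.00.
Then at r₁ with £110.00/mo: n₂ = −ln(1 − r₁·B/P)/ln(1+r₁) ≈ 0.46 → 1 more payments.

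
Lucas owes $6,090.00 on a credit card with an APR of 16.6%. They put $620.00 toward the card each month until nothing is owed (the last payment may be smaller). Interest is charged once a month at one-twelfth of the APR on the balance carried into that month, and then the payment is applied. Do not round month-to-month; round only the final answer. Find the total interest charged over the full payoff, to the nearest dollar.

$502

Monthly rate r = 16.6%/12 = 1.38333% = 0.0138333.
Payoff takes n = ⌈−ln(1 − rB₀/P)/ln(1+r)⌉ = ⌈10.630⌉ = 11 payments; the last is $391.68.
Total paid = 10·$620.00 + $391.68 = $6,591.68.
Total interest = total paid − principal = $6,591.68 − $6,090.00 = $501.68.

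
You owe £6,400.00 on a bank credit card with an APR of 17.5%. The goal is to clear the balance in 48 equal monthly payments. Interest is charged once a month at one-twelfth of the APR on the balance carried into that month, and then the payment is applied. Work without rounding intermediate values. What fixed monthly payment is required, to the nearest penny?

£186.33

Monthly rate r = 17.5%/12 = 1.45833% = 0.0145833.
Level-payment amortization: P = B₀·r / (1 − (1+r)^(−n)) = 6400.00·0.0145833 / (1 − 1.01458^(−48)).
Denominator 1 − (1+r)^(−48) = 0.500898063.
P = 93.3333 / 0.500898063 ≈ 186.33.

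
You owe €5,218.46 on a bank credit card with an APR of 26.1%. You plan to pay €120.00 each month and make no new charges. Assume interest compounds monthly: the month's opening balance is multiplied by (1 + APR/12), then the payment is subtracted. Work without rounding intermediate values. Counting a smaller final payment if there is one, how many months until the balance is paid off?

136 months

Monthly rate r = 26.1%/12 = 2.175% = 0.02175.
Recurrence: B ← B·(1+r) − €120.00.
Month 1: interest €113.50; balance after payment €5,211.96.
Month 2: interest €113.36; balance after payment €5,205.32.
Closed form: n = −ln(1 − rB₀/P)/ln(1+r) = −ln(0.054154)/ln(1.02175) ≈ 135.518, so the balance reaches zero during payment 136.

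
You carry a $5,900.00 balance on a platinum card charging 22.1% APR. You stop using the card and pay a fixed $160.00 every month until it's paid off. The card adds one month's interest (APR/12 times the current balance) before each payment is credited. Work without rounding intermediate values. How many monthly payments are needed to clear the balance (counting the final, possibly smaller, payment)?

Monthly rate r = 22.1%/12 = 1.84167% = 0.0184167.
Recurrence: B ← B·(1+r) − $160.00.
Month 1: interest $108.66; balance after payment $5,848.66.
Month 2: interest $107.71; balance after payment $5,796.37.
Closed form: n = −ln(1 − rB₀/P)/ln(1+r) = −ln(0.32089)/ln(1.01842) ≈ 62.286, so the balance reaches zero during payment 63.

63 months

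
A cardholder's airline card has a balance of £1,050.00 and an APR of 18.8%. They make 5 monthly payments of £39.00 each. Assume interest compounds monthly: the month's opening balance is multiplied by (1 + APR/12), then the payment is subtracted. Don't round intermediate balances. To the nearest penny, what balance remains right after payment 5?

Monthly rate r = 18.8%/12 = 1.56667% = 0.0156667.
Each month: B ← B·(1+r) − £39.00.
Month 1: interest £16.45; balance after payment £1,027.45.
Month 2: interest £16.10; balance after payment £1,004.55.
Month 3: interest £15.74; balance after payment £981.28.
Month 4: interest £15.37; balance after payment £957.66.
Month 5: interest £15.00; balance after payment £933.66.

£933.66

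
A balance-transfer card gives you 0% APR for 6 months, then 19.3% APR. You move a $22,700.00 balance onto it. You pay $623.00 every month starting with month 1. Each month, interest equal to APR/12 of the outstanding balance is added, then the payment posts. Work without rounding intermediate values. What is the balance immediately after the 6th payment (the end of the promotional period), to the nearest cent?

$18,962.00

Promo months 1–6 at r₀ = 0%/12 = 0; months 7+ at r₁ = 19.3%/12 = 0.0160833.
After month 6 (no interest yet): B = $22,700.00 − 6·$623.00 = $18,962.00.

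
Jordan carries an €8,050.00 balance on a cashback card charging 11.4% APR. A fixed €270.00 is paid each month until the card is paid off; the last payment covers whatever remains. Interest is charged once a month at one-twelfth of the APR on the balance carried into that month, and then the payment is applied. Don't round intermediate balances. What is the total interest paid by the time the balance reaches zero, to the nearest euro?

€1,460

Monthly rate r = 11.4%/12 = 0.95% = 0.0095.
Payoff takes n = ⌈−ln(1 − rB₀/P)/ln(1+r)⌉ = ⌈35.220⌉ = 36 payments; the last is €59.75.
Total paid = 35·€270.00 + €59.75 = €9,509.75.
Total interest = total paid − principal = €9,509.75 − €8,050.00 = €1,459.75.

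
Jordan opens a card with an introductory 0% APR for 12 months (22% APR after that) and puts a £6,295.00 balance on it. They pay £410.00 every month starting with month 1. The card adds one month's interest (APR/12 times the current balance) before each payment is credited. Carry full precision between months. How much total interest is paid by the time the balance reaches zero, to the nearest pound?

Promo months 1–12 at r₀ = 0%/12 = 0; months 13+ at r₁ = 22%/12 = 0.0183333.
After month 12 (no interest yet): B = £6,295.00 − 12·£410.00 = £1,375.00.
Then at r₁ with £410.00/mo: n₂ = −ln(1 − r₁·B/P)/ln(1+r₁) ≈ 3.49 → 4 more payments.
Total paid = 15·£410.00 + £202.99 = £6,352.99; interest = £6,352.99 − £6,295.00 = £57.99.

£58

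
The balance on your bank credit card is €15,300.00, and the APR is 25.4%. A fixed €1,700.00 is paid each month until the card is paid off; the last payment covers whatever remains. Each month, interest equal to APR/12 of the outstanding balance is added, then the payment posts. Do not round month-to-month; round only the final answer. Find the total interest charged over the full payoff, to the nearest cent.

€1,854.11

Monthly rate r = 25.4%/12 = 2.11667% = 0.0211667.
Payoff takes n = ⌈−ln(1 − rB₀/P)/ln(1+r)⌉ = ⌈10.090⌉ = 11 payments; the last is €154.11.
Total paid = 10·€1,700.00 + €154.11 = €17,154.11.
Total interest = total paid − principal = €17,154.11 − €15,300.00 = €1,854.11.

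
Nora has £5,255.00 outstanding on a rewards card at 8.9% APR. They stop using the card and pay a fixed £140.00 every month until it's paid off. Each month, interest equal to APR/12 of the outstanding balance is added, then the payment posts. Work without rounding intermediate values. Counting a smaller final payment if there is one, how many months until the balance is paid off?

45 payments

Monthly rate r = 8.9%/12 = 0.741667% = 0.00741667.
Recurrence: B ← B·(1+r) − £140.00.
Month 1: interest £38.97; balance after payment £5,153.97.
Month 2: interest £38.23; balance after payment £5,052.20.
Closed form: n = −ln(1 − rB₀/P)/ln(1+r) = −ln(0.72161)/ln(1.00742) ≈ 44.154, so the balance reaches zero during payment 45.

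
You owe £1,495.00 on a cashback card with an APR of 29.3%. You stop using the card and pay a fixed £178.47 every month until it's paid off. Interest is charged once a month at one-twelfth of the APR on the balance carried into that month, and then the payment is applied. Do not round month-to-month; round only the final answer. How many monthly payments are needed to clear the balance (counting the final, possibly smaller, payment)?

10 months

Monthly rate r = 29.3%/12 = 2.44167% = 0.0244167.
Recurrence: B ← B·(1+r) − £178.47.
Month 1: interest £36.50; balance after payment £1,353.03.
Month 2: interest £33.04; balance after payment £1,207.60.
Closed form: n = −ln(1 − rB₀/P)/ln(1+r) = −ln(0.79547)/ln(1.02442) ≈ 9.486, so the balance reaches zero during payment 10.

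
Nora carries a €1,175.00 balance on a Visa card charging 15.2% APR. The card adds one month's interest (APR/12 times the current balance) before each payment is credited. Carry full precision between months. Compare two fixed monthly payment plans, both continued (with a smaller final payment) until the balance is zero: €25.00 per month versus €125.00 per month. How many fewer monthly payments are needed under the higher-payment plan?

Monthly rate r = 15.2%/12 = 1.26667% = 0.0126667.
At €25.00/mo: n = ⌈−ln(1 − rB₀/P)/ln(1+r)⌉ = 72 payments (last €21.88); total interest = total paid − €1,175.00 = €621.88.
At €125.00/mo: 11 payments (last €9.01); total interest €84.01.
Payments saved = 72 − 11 = 61.

61 fewer payments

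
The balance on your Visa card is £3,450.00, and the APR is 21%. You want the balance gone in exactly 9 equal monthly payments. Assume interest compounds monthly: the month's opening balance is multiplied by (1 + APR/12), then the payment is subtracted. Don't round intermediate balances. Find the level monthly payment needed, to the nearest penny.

£417.65

Monthly rate r = 21%/12 = 1.75% = 0.0175.
Level-payment amortization: P = B₀·r / (1 − (1+r)^(−n)) = 3450.00·0.0175 / (1 − 1.0175^(−9)).
Denominator 1 − (1+r)^(−9) = 0.144558651.
P = 60.375 / 0.144558651 ≈ 417.65.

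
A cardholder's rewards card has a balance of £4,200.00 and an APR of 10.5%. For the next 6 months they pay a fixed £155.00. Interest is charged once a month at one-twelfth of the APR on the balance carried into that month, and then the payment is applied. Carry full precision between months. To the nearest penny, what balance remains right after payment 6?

Monthly rate r = 10.5%/12 = 0.875% = 0.00875.
Each month: B ← B·(1+r) − £155.00.
Month 1: interest £36.75; balance after payment £4,081.75.
Month 2: interest £35.72; balance after payment £3,962.47.
Month 3: interest £34.67; balance after payment £3,842.14.
Month 4: interest £33.62; balance after payment £3,720.76.
Month 5: interest £32.56; balance after payment £3,598.31.
Month 6: interest £31.49; balance after payment £3,474.80.

£3,474.80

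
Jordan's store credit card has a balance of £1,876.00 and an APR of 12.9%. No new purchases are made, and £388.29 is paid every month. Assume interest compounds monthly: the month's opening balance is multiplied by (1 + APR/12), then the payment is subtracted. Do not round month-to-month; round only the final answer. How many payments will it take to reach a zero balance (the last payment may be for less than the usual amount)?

Monthly rate r = 12.9%/12 = 1.075% = 0.01075.
Recurrence: B ← B·(1+r) − £388.29.
Month 1: interest £20.17; balance after payment £1,507.88.
Month 2: interest £16.21; balance after payment £1,135.80.
Month 3: interest £12.21; balance after payment £759.72.
Month 4: interest £8.17; balance after payment £379.59.
Month 5: interest £4.08; balance after payment £0.00.

5 payments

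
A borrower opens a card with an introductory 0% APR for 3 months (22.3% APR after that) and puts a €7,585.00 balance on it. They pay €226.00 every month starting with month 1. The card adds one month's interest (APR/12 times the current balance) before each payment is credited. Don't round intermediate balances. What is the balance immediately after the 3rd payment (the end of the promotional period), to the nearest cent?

Promo months 1–3 at r₀ = 0%/12 = 0; months 4+ at r₁ = 22.3%/12 = 0.0185833.
After month 3 (no interest yet): B = €7,585.00 − 3·€226.00 = €6,907.00.

€6,907.00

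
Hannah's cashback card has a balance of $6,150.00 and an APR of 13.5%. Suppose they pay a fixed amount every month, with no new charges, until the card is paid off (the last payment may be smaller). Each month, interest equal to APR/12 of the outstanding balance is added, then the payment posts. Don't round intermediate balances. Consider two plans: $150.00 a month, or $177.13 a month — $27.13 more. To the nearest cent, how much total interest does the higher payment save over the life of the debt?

$451.00

Monthly rate r = 13.5%/12 = 1.125% = 0.01125.
At $150.00/mo: n = ⌈−ln(1 − rB₀/P)/ln(1+r)⌉ = 56 payments (last $43.19); total interest = total paid − $6,150.00 = $2,143.19.
At $177.13/mo: 45 payments (last $48.47); total interest $1,692.19.
Interest saved = $2,143.19 − $1,692.19 = $451.00.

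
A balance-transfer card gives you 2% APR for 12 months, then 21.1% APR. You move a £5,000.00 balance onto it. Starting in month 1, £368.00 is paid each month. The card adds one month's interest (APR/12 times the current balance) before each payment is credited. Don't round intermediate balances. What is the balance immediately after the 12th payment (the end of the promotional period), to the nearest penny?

Promo months 1–12 at r₀ = 2%/12 = 0.00166667; months 13+ at r₁ = 21.1%/12 = 0.0175833.
After month 12: iterate B ← B·(1+r₀) − £368.00 for 12 months → £644.22.

£644.22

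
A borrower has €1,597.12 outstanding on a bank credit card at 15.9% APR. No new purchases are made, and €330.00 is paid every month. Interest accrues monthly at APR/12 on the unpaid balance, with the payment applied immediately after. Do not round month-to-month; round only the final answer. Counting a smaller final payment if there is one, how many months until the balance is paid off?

6 months

Monthly rate r = 15.9%/12 = 1.325% = 0.01325.
Recurrence: B ← B·(1+r) − €330.00.
Month 1: interest €21.16; balance after payment €1,288.28.
Month 2: interest €17.07; balance after payment €975.35.
Month 3: interest €12.92; balance after payment €658.27.
Month 4: interest €8.72; balance after payment €337.00.
Month 5: interest €4.47; balance after payment €11.46.
Month 6: interest €0.15; balance after payment €0.00.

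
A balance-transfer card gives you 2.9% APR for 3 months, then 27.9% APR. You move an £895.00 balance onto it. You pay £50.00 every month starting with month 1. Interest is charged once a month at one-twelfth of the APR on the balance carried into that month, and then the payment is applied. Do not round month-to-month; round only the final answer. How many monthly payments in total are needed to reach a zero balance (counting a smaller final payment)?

Promo months 1–3 at r₀ = 2.9%/12 = 0.00241667; months 4+ at r₁ = 27.9%/12 = 0.02325.
After month 3: iterate B ← B·(1+r₀) − £50.00 for 3 months → £751.14.
Then at r₁ with £50.00/mo: n₂ = −ln(1 − r₁·B/P)/ln(1+r₁) ≈ 18.69 → 19 more payments.

22 months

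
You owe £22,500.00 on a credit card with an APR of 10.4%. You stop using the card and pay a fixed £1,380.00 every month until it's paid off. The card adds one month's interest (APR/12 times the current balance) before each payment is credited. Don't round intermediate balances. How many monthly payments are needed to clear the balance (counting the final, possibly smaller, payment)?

18 months

Monthly rate r = 10.4%/12 = 0.866667% = 0.00866667.
Recurrence: B ← B·(1+r) − £1,380.00.
Month 1: interest £195.00; balance after payment £21,315.00.
Month 2: interest £184.73; balance after payment £20,119.73.
Closed form: n = −ln(1 − rB₀/P)/ln(1+r) = −ln(0.8587)/ln(1.00867) ≈ 17.654, so the balance reaches zero during payment 18.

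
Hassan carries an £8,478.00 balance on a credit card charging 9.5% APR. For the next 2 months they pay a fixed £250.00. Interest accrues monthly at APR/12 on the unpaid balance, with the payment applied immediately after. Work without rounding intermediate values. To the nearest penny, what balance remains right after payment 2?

Monthly rate r = 9.5%/12 = 0.791667% = 0.00791667.
Each month: B ← B·(1+r) − £250.00.
Month 1: interest £67.12; balance after payment £8,295.12.
Month 2: interest £65.67; balance after payment £8,110.79.

£8,110.79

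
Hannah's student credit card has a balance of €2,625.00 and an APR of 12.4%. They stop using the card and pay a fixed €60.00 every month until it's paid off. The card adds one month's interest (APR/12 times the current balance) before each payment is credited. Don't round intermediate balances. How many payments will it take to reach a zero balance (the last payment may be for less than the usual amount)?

59 payments

Monthly rate r = 12.4%/12 = 1.03333% = 0.0103333.
Recurrence: B ← B·(1+r) − €60.00.
Month 1: interest €27.12; balance after payment €2,592.12.
Month 2: interest €26.79; balance after payment €2,558.91.
Closed form: n = −ln(1 − rB₀/P)/ln(1+r) = −ln(0.54792)/ln(1.01033) ≈ 58.523, so the balance reaches zero during payment 59.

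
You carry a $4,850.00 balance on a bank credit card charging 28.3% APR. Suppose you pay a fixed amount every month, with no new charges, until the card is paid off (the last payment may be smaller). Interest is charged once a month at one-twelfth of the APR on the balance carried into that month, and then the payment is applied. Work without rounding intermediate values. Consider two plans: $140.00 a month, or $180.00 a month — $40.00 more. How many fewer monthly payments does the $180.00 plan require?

Monthly rate r = 28.3%/12 = 2.35833% = 0.0235833.
At $140.00/mo: n = ⌈−ln(1 − rB₀/P)/ln(1+r)⌉ = 73 payments (last $120.02); total interest = total paid − $4,850.00 = $5,350.02.
At $180.00/mo: 44 payments (last $52.58); total interest $2,942.58.
Payments saved = 73 − 44 = 29.

29 fewer payments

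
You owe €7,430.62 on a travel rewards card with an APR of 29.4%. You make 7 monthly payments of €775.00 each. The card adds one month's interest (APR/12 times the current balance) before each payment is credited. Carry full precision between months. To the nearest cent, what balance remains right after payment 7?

€2,962.13

Monthly rate r = 29.4%/12 = 2.45% = 0.0245.
Each month: B ← B·(1+r) − €775.00.
Month 1: interest €182.05; balance after payment €6,837.67.
Month 2: interest €167.52; balance after payment €6,230.19.
Month 3: interest €152.64; balance after payment €5,607.83.
Month 4: interest €137.39; balance after payment €4,970.22.
Month 5: interest €121.77; balance after payment €4,317.00.
Month 6: interest €105.77; balance after payment €3,647.76.
Month 7: interest €89.37; balance after payment €2,962.13.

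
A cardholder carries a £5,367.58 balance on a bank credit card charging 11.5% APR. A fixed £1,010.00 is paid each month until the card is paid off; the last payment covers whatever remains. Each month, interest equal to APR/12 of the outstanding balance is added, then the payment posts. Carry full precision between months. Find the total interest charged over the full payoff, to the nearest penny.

£169.07

Monthly rate r = 11.5%/12 = 0.958333% = 0.00958333.
Payoff takes n = ⌈−ln(1 − rB₀/P)/ln(1+r)⌉ = ⌈5.481⌉ = 6 payments; the last is £486.65.
Total paid = 5·£1,010.00 + £486.65 = £5,536.65.
Total interest = total paid − principal = £5,536.65 − £5,367.58 = £169.07.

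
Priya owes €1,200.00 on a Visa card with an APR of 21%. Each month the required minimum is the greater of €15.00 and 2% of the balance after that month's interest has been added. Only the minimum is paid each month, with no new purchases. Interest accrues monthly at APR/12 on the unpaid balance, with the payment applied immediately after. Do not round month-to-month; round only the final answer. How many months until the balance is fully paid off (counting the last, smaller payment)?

285 months

Monthly rate r = 21%/12 = 1.75% = 0.0175.
While 2% of the post-interest balance exceeds €15.00, each month B ← (B·(1+r))·(1 − 0.02), i.e. B shrinks by the factor (1+r)·0.98 = 0.99715.
This holds for months 1–171. Entering month 172 the balance is €736.59; 2% of the post-interest balance is now below €15.00, so the flat €15.00 minimum applies from here.
From month 172 a fixed €15.00 at rate r clears €736.59 in 114 more payments. Total: 171 + 114 = 285 months.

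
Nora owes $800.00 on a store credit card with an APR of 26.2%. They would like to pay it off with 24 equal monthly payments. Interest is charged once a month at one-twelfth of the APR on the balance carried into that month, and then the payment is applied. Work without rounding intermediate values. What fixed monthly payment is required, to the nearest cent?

$43.18

Monthly rate r = 26.2%/12 = 2.18333% = 0.0218333.
Level-payment amortization: P = B₀·r / (1 − (1+r)^(−n)) = 800.00·0.0218333 / (1 − 1.02183^(−24)).
Denominator 1 − (1+r)^(−24) = 0.404504585.
P = 17.4667 / 0.404504585 ≈ 43.18.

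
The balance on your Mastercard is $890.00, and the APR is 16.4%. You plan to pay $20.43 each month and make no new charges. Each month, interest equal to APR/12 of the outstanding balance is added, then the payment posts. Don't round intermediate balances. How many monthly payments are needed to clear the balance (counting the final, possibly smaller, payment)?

67 months

Monthly rate r = 16.4%/12 = 1.36667% = 0.0136667.
Recurrence: B ← B·(1+r) − $20.43.
Month 1: interest $12.16; balance after payment $881.73.
Month 2: interest $12.05; balance after payment $873.35.
Closed form: n = −ln(1 − rB₀/P)/ln(1+r) = −ln(0.40463)/ln(1.01367) ≈ 66.654, so the balance reaches zero during payment 67.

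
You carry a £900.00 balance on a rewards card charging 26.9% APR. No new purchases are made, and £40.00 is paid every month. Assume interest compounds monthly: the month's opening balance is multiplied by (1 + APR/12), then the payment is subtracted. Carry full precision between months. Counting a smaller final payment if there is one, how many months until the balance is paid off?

Monthly rate r = 26.9%/12 = 2.24167% = 0.0224167.
Recurrence: B ← B·(1+r) − £40.00.
Month 1: interest £20.17; balance after payment £880.17.
Month 2: interest £19.73; balance after payment £859.91.
Closed form: n = −ln(1 − rB₀/P)/ln(1+r) = −ln(0.49563)/ln(1.02242) ≈ 31.663, so the balance reaches zero during payment 32.

32 months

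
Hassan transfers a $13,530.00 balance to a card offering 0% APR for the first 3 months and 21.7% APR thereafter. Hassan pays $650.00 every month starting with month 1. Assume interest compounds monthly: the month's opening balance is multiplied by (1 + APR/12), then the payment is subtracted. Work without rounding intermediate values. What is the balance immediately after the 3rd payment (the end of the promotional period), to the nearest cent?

$11,580.00

Promo months 1–3 at r₀ = 0%/12 = 0; months 4+ at r₁ = 21.7%/12 = 0.0180833.
After month 3 (no interest yet): B = $13,530.00 − 3·$650.00 = $11,580.00.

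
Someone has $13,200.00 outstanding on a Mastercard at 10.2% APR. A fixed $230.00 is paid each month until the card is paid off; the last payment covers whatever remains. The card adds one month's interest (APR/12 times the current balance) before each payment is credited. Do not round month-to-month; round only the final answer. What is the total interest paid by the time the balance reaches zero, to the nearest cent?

$4,981.70

Monthly rate r = 10.2%/12 = 0.85% = 0.0085.
Payoff takes n = ⌈−ln(1 − rB₀/P)/ln(1+r)⌉ = ⌈79.051⌉ = 80 payments; the last is $11.70.
Total paid = 79·$230.00 + $11.70 = $18,181.70.
Total interest = total paid − principal = $18,181.70 − $13,200.00 = $4,981.70.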